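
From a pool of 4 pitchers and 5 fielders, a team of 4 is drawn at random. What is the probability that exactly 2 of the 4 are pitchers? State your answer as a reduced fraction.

10/21

The sample space is all 4-subsets of the 9: C(9,4) = 126.
Selections with exactly 2 pitchers: choose 2 of the 4 pitchers and 2 of the 5 fielders, C(4,2)·C(5,2) = 6·10 = 60.
Probability = 60/126 = 10/21.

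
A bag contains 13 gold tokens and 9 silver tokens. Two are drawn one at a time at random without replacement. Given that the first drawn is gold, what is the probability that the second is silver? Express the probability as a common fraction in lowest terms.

3/7

After removing one gold, 21 remain: 12 gold and 9 silver.
So the probability the next is silver is 9/21 = 3/7.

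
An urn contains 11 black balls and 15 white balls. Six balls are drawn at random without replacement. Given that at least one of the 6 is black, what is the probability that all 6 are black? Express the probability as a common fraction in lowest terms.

2/975

Work in counts. Selections with at least one black: C(26,6) − C(15,6) = 230230 − 5005 = 225225.
Of those, selections where all 6 are black: C(11,6) = 462.
Conditional probability = 462/225225 = 2/975.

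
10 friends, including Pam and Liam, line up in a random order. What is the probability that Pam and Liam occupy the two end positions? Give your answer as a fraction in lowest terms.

There are 10! = 3628800 arrangements.
Place Pam and Liam at the ends in 2 ways, arrange the remaining 8 in 8! = 40320 ways: 2·40320 = 80640.
Probability = 80640/3628800 = 1/45.

1/45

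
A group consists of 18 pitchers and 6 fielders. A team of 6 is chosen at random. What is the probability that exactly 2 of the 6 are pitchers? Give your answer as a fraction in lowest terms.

2295/134596

There are C(24,6) = 134596 ways to choose 6 from 24.
Selections with exactly 2 pitchers: choose 2 of the 18 pitchers and 4 of the 6 fielders, C(18,2)·C(6,4) = 153·15 = 2295.
Probability = 2295/134596.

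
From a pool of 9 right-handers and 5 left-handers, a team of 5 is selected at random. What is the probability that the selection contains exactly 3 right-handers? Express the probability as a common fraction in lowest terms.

60/143

There are C(14,5) = 2002 ways to choose 5 from 14.
Selections with exactly 3 right-handers: choose 3 of the 9 right-handers and 2 of the 5 left-handers, C(9,3)·C(5,2) = 84·10 = 840.
Probability = 840/2002 = 60/143.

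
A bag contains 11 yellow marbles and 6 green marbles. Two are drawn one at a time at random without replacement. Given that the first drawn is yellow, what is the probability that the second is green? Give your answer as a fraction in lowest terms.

After removing one yellow, 16 remain: 10 yellow and 6 green.
So the probability the next is green is 6/16 = 3/8.

3/8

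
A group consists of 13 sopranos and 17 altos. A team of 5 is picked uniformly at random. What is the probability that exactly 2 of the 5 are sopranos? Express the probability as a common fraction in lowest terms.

680/1827

The sample space is all 5-subsets of the 30: C(30,5) = 142506.
Selections with exactly 2 sopranos: choose 2 of the 13 sopranos and 3 of the 17 altos, C(13,2)·C(17,3) = 78·680 = 53040.
Probability = 53040/142506 = 680/1827.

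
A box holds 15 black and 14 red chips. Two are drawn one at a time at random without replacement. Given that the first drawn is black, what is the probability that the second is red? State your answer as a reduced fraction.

After removing one black, 28 remain: 14 black and 14 red.
So the probability the next is red is 14/28 = 1/2.

1/2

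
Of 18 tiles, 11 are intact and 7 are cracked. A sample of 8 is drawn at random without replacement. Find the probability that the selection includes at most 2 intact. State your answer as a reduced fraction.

Total selections: C(18,8) = 43758.
Favorable selections (at most 2 intact): C(11,1)·C(7,7) + C(11,2)·C(7,6) = 11 + 385 = 396.
Probability = 396/43758 = 2/221.

2/221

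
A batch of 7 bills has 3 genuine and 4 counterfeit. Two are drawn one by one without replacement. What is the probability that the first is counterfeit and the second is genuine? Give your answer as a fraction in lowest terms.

2/7

Multiply the conditional probabilities at each draw: 4/7 · 3/6 = 12/42 = 2/7.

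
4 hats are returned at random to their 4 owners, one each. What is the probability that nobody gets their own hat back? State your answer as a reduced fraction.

3/8

There are 4! = 24 assignments.
By inclusion-exclusion, assignments with no fixed points: C(4,0)·4! − C(4,1)·3! + C(4,2)·2! − C(4,3)·1! + C(4,4)·0! = 9.
Probability = 9/24 = 3/8.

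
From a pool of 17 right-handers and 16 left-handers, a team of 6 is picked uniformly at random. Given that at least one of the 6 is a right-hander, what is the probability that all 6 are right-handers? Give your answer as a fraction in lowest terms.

13/1155

Work in counts. Selections with at least one right-hander: C(33,6) − C(16,6) = 1107568 − 8008 = 1099560.
Of those, selections where all 6 are right-handers: C(17,6) = 12376.
Conditional probability = 12376/1099560 = 13/1155.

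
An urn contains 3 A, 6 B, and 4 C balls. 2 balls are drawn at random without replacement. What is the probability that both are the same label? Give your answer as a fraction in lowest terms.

There are C(13,2) = 78 ways to draw 2 balls.
All same label: C(3,2) + C(6,2) + C(4,2) = 3 + 15 + 6 = 24.
Probability = 24/78 = 4/13.

4/13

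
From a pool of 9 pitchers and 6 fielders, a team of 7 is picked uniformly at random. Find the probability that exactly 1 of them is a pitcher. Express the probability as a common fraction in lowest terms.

There are C(15,7) = 6435 ways to choose 7 from 15.
Selections with exactly 1 pitcher: choose 1 of the 9 pitchers and 6 of the 6 fielders, C(9,1)·C(6,6) = 9·1 = 9.
Probability = 9/6435 = 1/715.

1/715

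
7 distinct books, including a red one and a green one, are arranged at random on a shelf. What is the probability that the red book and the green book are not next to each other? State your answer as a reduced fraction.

5/7

There are 7! = 5040 arrangements.
Arrangements with the red book and the green book adjacent: 2·6! = 1440.
So not adjacent: 5040 − 1440 = 3600, probability 3600/5040 = 5/7.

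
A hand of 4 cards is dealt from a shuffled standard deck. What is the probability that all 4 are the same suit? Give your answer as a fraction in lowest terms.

44/4165

There are C(52,4) = 270725 possible 4-card hands.
Hands of one suit: 4 suits × C(13,4) = 4·715 = 2860.
Probability = 2860/270725 = 44/4165.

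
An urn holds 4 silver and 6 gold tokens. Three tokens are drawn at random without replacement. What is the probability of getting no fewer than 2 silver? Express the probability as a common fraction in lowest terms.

Total selections: C(10,3) = 120.
Favorable selections (no fewer than 2 silver): C(4,2)·C(6,1) + C(4,3)·C(6,0) = 36 + 4 = 40.
Probability = 40/120 = 1/3.

1/3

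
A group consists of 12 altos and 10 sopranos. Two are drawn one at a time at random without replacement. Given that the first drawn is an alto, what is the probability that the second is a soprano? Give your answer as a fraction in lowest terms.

After removing one alto, 21 remain: 11 altos and 10 sopranos.
So the probability the next is a soprano is 10/21.

10/21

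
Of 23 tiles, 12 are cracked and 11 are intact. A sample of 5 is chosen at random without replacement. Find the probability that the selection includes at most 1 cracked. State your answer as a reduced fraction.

402/3059

There are C(23,5) = 33649 ways to choose the 5.
Favorable selections (at most 1 cracked): C(12,0)·C(11,5) + C(12,1)·C(11,4) = 462 + 3960 = 4422.
Probability = 4422/33649 = 402/3059.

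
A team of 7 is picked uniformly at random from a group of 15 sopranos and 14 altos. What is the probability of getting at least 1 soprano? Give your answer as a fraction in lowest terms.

9983/10005

There are C(29,7) = 1560780 ways to choose the 7.
The complement is all 7 are altos: C(14,7) = 3432.
Probability = 1 − 3432/1560780 = 1557348/1560780 = 9983/10005.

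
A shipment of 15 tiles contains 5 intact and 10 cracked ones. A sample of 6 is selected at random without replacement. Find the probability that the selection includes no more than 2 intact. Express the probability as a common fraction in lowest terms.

Total selections: C(15,6) = 5005.
Favorable selections (no more than 2 intact): C(5,0)·C(10,6) + C(5,1)·C(10,5) + C(5,2)·C(10,4) = 210 + 1260 + 2100 = 3570.
Probability = 3570/5005 = 102/143.

102/143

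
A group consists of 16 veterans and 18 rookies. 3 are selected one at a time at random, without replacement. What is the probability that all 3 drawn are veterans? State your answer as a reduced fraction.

Multiply the conditional probabilities at each draw: 16/34 · 15/33 · 14/32 = 3360/35904 = 35/374.

35/374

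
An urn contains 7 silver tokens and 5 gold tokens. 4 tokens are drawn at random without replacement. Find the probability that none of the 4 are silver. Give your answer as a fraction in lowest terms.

There are C(12,4) = 495 possible selections.
Selections with no silver (all gold): C(5,4) = 5.
Probability = 5/495 = 1/99.

1/99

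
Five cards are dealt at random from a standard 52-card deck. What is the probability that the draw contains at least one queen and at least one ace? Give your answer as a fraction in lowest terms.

6509/64974

There are C(52,5) = 2598960 possible draws.
By inclusion-exclusion on the complements, draws missing all queens or all aces: C(48,5) + C(48,5) − C(44,5) = 1712304 + 1712304 − 1086008 = 2338600.
So draws with at least one of each: 2598960 − 2338600 = 260360, probability 260360/2598960 = 6509/64974.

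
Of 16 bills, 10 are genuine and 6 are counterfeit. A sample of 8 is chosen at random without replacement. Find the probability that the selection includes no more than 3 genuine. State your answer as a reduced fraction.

There are C(16,8) = 12870 ways to choose the 8.
Favorable selections (no more than 3 genuine): C(10,2)·C(6,6) + C(10,3)·C(6,5) = 45 + 720 = 765.
Probability = 765/12870 = 17/286.

17/286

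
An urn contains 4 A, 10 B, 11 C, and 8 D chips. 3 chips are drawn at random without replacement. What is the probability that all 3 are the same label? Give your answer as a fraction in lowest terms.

345/5456

There are C(33,3) = 5456 ways to draw 3 chips.
All same label: C(4,3) + C(10,3) + C(11,3) + C(8,3) = 4 + 120 + 165 + 56 = 345.
Probability = 345/5456.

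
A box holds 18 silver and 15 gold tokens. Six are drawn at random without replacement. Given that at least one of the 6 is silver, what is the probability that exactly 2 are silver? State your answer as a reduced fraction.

Work in counts. Selections with at least one silver: C(33,6) − C(15,6) = 1107568 − 5005 = 1102563.
Of those, selections where exactly 2 are silver: C(18,2)·C(15,4) = 153·1365 = 208845.
Conditional probability = 208845/1102563 = 3315/17501.

3315/17501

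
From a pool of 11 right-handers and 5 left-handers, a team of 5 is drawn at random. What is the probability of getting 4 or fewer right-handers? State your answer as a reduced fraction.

There are C(16,5) = 4368 ways to choose the 5.
The complement is exactly 5 right-handers: C(11,5)·C(5,0) = 462.
Probability = 1 − 462/4368 = 3906/4368 = 93/104.

93/104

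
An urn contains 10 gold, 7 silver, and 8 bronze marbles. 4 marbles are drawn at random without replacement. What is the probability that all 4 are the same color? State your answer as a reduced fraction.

There are C(25,4) = 12650 ways to draw 4 marbles.
All same color: C(10,4) + C(7,4) + C(8,4) = 210 + 35 + 70 = 315.
Probability = 315/12650 = 63/2530.

63/2530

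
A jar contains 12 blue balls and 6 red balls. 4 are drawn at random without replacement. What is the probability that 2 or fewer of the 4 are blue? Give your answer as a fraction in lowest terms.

83/204

There are C(18,4) = 3060 ways to choose the 4.
Count the complement (more than 2 blue): C(12,3)·C(6,1) + C(12,4)·C(6,0) = 1320 + 495 = 1815.
Probability = 1 − 1815/3060 = 1245/3060 = 83/204.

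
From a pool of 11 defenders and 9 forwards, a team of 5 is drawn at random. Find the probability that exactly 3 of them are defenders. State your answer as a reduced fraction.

495/1292

Total number of selections: C(20,5) = 15504.
Selections with exactly 3 defenders: choose 3 of the 11 defenders and 2 of the 9 forwards, C(11,3)·C(9,2) = 165·36 = 5940.
Probability = 5940/15504 = 495/1292.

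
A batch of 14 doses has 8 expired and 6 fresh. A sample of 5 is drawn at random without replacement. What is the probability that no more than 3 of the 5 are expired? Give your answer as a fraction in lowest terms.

There are C(14,5) = 2002 ways to choose the 5.
Count the complement (more than 3 expired): C(8,4)·C(6,1) + C(8,5)·C(6,0) = 420 + 56 = 476.
Probability = 1 − 476/2002 = 1526/2002 = 109/143.

109/143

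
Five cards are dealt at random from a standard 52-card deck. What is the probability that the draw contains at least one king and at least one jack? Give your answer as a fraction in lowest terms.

There are C(52,5) = 2598960 possible draws.
By inclusion-exclusion on the complements, draws missing all kings or all jacks: C(48,5) + C(48,5) − C(44,5) = 1712304 + 1712304 − 1086008 = 2338600.
So draws with at least one of each: 2598960 − 2338600 = 260360, probability 260360/2598960 = 6509/64974.

6509/64974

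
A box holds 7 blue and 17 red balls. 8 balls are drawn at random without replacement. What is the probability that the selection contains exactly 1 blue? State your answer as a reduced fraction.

The sample space is all 8-subsets of the 24: C(24,8) = 735471.
Selections with exactly 1 blue: choose 1 of the 7 blue and 7 of the 17 red, C(7,1)·C(17,7) = 7·19448 = 136136.
Probability = 136136/735471 = 728/3933.

728/3933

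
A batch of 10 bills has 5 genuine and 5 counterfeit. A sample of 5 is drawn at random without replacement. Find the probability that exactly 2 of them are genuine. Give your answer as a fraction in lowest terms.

25/63

Total number of selections: C(10,5) = 252.
Selections with exactly 2 genuine: choose 2 of the 5 genuine and 3 of the 5 counterfeit, C(5,2)·C(5,3) = 10·10 = 100.
Probability = 100/252 = 25/63.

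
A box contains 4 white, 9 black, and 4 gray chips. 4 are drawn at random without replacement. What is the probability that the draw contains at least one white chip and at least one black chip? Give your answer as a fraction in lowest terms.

There are C(17,4) = 2380 possible draws.
By inclusion-exclusion on the complements, draws missing all white or all black: C(13,4) + C(8,4) − C(4,4) = 715 + 70 − 1 = 784.
So draws with at least one of each: 2380 − 784 = 1596, probability 1596/2380 = 57/85.

57/85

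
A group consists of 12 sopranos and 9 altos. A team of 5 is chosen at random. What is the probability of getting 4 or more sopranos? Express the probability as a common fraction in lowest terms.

583/2261

There are C(21,5) = 20349 ways to choose the 5.
Favorable selections (4 or more sopranos): C(12,4)·C(9,1) + C(12,5)·C(9,0) = 4455 + 792 = 5247.
Probability = 5247/20349 = 583/2261.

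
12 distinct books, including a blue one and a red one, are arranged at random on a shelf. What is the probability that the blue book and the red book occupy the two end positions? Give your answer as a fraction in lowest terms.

1/66

There are 12! = 479001600 arrangements.
Place the blue book and the red book at the ends in 2 ways, arrange the remaining 10 in 10! = 3628800 ways: 2·3628800 = 7257600.
Probability = 7257600/479001600 = 1/66.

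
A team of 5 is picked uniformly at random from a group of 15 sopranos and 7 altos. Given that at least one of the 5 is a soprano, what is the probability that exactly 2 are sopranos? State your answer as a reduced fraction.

Work in counts. Selections with at least one soprano: C(22,5) − C(7,5) = 26334 − 21 = 26313.
Of those, selections where exactly 2 are sopranos: C(15,2)·C(7,3) = 105·35 = 3675.
Conditional probability = 3675/26313 = 25/179.

25/179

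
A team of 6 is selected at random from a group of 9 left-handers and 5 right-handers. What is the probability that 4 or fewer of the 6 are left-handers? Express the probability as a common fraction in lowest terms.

There are C(14,6) = 3003 ways to choose the 6.
Count the complement (more than 4 left-handers): C(9,5)·C(5,1) + C(9,6)·C(5,0) = 630 + 84 = 714.
Probability = 1 − 714/3003 = 2289/3003 = 109/143.

109/143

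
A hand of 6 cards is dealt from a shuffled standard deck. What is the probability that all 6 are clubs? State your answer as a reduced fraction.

There are C(52,6) = 20358520 possible 6-card hands.
Hands that are all clubs: C(13,6) = 1716.
Probability = 1716/20358520 = 33/391510.

33/391510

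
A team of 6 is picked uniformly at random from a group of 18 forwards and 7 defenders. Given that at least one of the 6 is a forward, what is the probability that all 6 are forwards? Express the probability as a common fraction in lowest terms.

884/8433

Work in counts. Selections with at least one forward: C(25,6) − C(7,6) = 177100 − 7 = 177093.
Of those, selections where all 6 are forwards: C(18,6) = 18564.
Conditional probability = 18564/177093 = 884/8433.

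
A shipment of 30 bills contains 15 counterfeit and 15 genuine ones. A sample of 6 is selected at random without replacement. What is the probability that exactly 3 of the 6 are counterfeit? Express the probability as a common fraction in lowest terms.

The sample space is all 6-subsets of the 30: C(30,6) = 593775.
Selections with exactly 3 counterfeit: choose 3 of the 15 counterfeit and 3 of the 15 genuine, C(15,3)·C(15,3) = 455·455 = 207025.
Probability = 207025/593775 = 91/261.

91/261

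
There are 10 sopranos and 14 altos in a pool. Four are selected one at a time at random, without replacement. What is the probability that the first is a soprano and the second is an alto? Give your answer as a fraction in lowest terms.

Multiply the conditional probabilities at each draw: 10/24 · 14/23 = 140/552 = 35/138.

35/138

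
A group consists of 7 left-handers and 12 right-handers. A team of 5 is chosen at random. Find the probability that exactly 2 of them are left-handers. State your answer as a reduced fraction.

Total number of selections: C(19,5) = 11628.
Selections with exactly 2 left-handers: choose 2 of the 7 left-handers and 3 of the 12 right-handers, C(7,2)·C(12,3) = 21·220 = 4620.
Probability = 4620/11628 = 385/969.

385/969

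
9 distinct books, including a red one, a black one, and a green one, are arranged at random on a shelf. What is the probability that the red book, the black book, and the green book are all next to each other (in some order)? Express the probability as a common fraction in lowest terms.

1/12

There are 9! = 362880 arrangements.
Treat the three as one block: 7! placements × 3! orders within the block = 5040·6 = 30240.
Probability = 30240/362880 = 1/12.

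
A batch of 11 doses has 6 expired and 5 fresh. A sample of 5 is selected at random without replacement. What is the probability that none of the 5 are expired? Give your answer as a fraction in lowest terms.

1/462

There are C(11,5) = 462 possible selections.
Selections with no expired (all fresh): C(5,5) = 1.
Probability = 1/462.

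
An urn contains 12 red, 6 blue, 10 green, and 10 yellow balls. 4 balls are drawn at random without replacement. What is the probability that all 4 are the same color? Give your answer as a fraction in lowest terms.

There are C(38,4) = 73815 ways to draw 4 balls.
All same color: C(12,4) + C(6,4) + C(10,4) + C(10,4) = 495 + 15 + 210 + 210 = 930.
Probability = 930/73815 = 62/4921.

62/4921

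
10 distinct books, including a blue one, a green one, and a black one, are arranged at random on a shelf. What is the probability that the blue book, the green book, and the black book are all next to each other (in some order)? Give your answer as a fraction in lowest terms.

1/15

There are 10! = 3628800 arrangements.
Treat the three as one block: 8! placements × 3! orders within the block = 40320·6 = 241920.
Probability = 241920/3628800 = 1/15.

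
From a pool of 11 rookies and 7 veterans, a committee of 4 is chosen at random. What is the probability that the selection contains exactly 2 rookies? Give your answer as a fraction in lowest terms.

77/204

There are C(18,4) = 3060 ways to choose 4 from 18.
Selections with exactly 2 rookies: choose 2 of the 11 rookies and 2 of the 7 veterans, C(11,2)·C(7,2) = 55·21 = 1155.
Probability = 1155/3060 = 77/204.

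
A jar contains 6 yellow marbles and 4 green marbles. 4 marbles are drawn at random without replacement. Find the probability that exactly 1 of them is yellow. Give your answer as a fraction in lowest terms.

Total number of selections: C(10,4) = 210.
Selections with exactly 1 yellow: choose 1 of the 6 yellow and 3 of the 4 green, C(6,1)·C(4,3) = 6·4 = 24.
Probability = 24/210 = 4/35.

4/35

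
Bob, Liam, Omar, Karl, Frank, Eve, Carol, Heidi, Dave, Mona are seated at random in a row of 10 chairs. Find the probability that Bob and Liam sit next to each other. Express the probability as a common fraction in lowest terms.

1/5

There are 10! = 3628800 arrangements.
Treat Bob and Liam as a block: 9! arrangements of the blocks × 2 orders within the block = 2·362880 = 725760.
Probability = 725760/3628800 = 1/5.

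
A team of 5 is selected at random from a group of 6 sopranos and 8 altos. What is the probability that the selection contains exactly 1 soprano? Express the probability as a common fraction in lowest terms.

30/143

The sample space is all 5-subsets of the 14: C(14,5) = 2002.
Selections with exactly 1 soprano: choose 1 of the 6 sopranos and 4 of the 8 altos, C(6,1)·C(8,4) = 6·70 = 420.
Probability = 420/2002 = 30/143.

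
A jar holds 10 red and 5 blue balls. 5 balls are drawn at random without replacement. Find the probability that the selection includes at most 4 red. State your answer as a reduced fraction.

Total selections: C(15,5) = 3003.
The complement is exactly 5 red: C(10,5)·C(5,0) = 252.
Probability = 1 − 252/3003 = 2751/3003 = 131/143.

131/143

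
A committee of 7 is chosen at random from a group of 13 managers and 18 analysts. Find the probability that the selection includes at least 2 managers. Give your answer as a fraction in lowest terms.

60421/67425

There are C(31,7) = 2629575 ways to choose the 7.
Count the complement (fewer than 2 managers): C(13,0)·C(18,7) + C(13,1)·C(18,6) = 31824 + 241332 = 273156.
Probability = 1 − 273156/2629575 = 2356419/2629575 = 60421/67425.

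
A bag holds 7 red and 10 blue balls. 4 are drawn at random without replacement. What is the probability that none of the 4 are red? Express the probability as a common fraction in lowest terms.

3/34

There are C(17,4) = 2380 possible selections.
Selections with no red (all blue): C(10,4) = 210.
Probability = 210/2380 = 3/34.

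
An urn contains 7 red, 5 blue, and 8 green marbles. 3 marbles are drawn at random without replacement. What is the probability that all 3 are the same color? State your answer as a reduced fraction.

101/1140

There are C(20,3) = 1140 ways to draw 3 marbles.
All same color: C(7,3) + C(5,3) + C(8,3) = 35 + 10 + 56 = 101.
Probability = 101/1140.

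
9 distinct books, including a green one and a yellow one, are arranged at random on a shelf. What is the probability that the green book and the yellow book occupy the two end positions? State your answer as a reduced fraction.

There are 9! = 362880 arrangements.
Place the green book and the yellow book at the ends in 2 ways, arrange the remaining 7 in 7! = 5040 ways: 2·5040 = 10080.
Probability = 10080/362880 = 1/36.

1/36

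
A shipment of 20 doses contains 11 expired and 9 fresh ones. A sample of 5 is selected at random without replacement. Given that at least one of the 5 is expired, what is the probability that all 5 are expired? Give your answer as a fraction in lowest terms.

Work in counts. Selections with at least one expired: C(20,5) − C(9,5) = 15504 − 126 = 15378.
Of those, selections where all 5 are expired: C(11,5) = 462.
Conditional probability = 462/15378 = 7/233.

7/233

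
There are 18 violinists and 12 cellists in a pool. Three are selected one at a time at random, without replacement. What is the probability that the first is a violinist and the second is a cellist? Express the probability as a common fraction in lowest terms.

Multiply the conditional probabilities at each draw: 18/30 · 12/29 = 216/870 = 36/145.

36/145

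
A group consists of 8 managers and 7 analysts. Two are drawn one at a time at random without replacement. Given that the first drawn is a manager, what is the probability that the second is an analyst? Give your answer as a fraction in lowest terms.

1/2

After removing one manager, 14 remain: 7 managers and 7 analysts.
So the probability the next is an analyst is 7/14 = 1/2.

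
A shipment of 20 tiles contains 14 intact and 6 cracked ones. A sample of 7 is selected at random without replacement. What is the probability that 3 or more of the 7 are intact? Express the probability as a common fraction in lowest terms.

962/969

There are C(20,7) = 77520 ways to choose the 7.
Count the complement (fewer than 3 intact): C(14,1)·C(6,6) + C(14,2)·C(6,5) = 14 + 546 = 560.
Probability = 1 − 560/77520 = 76960/77520 = 962/969.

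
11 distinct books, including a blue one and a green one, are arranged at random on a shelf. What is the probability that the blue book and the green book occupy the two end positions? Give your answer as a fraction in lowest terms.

There are 11! = 39916800 arrangements.
Place the blue book and the green book at the ends in 2 ways, arrange the remaining 9 in 9! = 362880 ways: 2·362880 = 725760.
Probability = 725760/39916800 = 1/55.

1/55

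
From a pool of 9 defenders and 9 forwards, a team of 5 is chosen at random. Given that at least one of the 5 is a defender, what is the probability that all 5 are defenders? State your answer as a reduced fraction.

Work in counts. Selections with at least one defender: C(18,5) − C(9,5) = 8568 − 126 = 8442.
Of those, selections where all 5 are defenders: C(9,5) = 126.
Conditional probability = 126/8442 = 1/67.

1/67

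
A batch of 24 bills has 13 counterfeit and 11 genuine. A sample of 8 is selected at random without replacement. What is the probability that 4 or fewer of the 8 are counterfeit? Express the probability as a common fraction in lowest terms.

4127/7429

There are C(24,8) = 735471 ways to choose the 8.
Favorable selections (4 or fewer counterfeit): C(13,0)·C(11,8) + C(13,1)·C(11,7) + C(13,2)·C(11,6) + C(13,3)·C(11,5) + C(13,4)·C(11,4) = 165 + 4290 + 36036 + 132132 + 235950 = 408573.
Probability = 408573/735471 = 4127/7429.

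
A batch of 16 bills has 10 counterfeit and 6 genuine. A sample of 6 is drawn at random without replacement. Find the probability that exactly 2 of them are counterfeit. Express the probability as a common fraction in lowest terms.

675/8008

There are C(16,6) = 8008 ways to choose 6 from 16.
Selections with exactly 2 counterfeit: choose 2 of the 10 counterfeit and 4 of the 6 genuine, C(10,2)·C(6,4) = 45·15 = 675.
Probability = 675/8008.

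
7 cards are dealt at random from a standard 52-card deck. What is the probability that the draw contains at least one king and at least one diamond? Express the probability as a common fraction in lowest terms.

There are C(52,7) = 133784560 possible draws.
By inclusion-exclusion on the complements, draws missing all kings or all diamonds: C(48,7) + C(39,7) − C(36,7) = 73629072 + 15380937 − 8347680 = 80662329.
So draws with at least one of each: 133784560 − 80662329 = 53122231, probability 53122231/133784560.

53122231/133784560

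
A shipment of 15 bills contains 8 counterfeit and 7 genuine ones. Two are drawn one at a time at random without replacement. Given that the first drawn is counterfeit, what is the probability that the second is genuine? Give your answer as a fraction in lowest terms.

1/2

After removing one counterfeit, 14 remain: 7 counterfeit and 7 genuine.
So the probability the next is genuine is 7/14 = 1/2.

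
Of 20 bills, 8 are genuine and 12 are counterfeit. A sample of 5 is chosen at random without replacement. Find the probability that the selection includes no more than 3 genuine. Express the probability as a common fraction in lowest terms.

Total selections: C(20,5) = 15504.
Favorable selections (no more than 3 genuine): C(8,0)·C(12,5) + C(8,1)·C(12,4) + C(8,2)·C(12,3) + C(8,3)·C(12,2) = 792 + 3960 + 6160 + 3696 = 14608.
Probability = 14608/15504 = 913/969.

913/969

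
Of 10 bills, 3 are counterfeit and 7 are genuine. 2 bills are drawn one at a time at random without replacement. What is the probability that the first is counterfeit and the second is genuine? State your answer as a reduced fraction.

Multiply the conditional probabilities at each draw: 3/10 · 7/9 = 21/90 = 7/30.

7/30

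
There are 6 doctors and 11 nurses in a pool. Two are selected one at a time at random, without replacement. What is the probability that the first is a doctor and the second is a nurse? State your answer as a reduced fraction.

33/136

Multiply the conditional probabilities at each draw: 6/17 · 11/16 = 66/272 = 33/136.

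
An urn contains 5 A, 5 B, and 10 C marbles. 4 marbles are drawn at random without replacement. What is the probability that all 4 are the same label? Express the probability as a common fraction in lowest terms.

44/969

There are C(20,4) = 4845 ways to draw 4 marbles.
All same label: C(5,4) + C(5,4) + C(10,4) = 5 + 5 + 210 = 220.
Probability = 220/4845 = 44/969.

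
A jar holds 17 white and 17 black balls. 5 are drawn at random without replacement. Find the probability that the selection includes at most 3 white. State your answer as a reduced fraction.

Total selections: C(34,5) = 278256.
Count the complement (more than 3 white): C(17,4)·C(17,1) + C(17,5)·C(17,0) = 40460 + 6188 = 46648.
Probability = 1 − 46648/278256 = 231608/278256 = 1703/2046.

1703/2046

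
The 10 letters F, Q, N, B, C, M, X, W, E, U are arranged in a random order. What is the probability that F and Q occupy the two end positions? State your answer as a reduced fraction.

1/45

There are 10! = 3628800 arrangements.
Place F and Q at the ends in 2 ways, arrange the remaining 8 in 8! = 40320 ways: 2·40320 = 80640.
Probability = 80640/3628800 = 1/45.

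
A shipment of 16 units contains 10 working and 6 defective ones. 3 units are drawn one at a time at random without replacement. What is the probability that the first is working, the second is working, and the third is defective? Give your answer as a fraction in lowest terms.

Multiply the conditional probabilities at each draw: 10/16 · 9/15 · 6/14 = 540/3360 = 9/56.

9/56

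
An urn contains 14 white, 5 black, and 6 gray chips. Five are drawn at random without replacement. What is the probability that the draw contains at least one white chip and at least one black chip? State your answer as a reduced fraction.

177/253

There are C(25,5) = 53130 possible draws.
By inclusion-exclusion on the complements, draws missing all white or all black: C(11,5) + C(20,5) − C(6,5) = 462 + 15504 − 6 = 15960.
So draws with at least one of each: 53130 − 15960 = 37170, probability 37170/53130 = 177/253.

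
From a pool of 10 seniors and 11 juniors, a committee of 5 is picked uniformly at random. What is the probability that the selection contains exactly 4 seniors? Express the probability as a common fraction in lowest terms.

The sample space is all 5-subsets of the 21: C(21,5) = 20349.
Selections with exactly 4 seniors: choose 4 of the 10 seniors and 1 of the 11 juniors, C(10,4)·C(11,1) = 210·11 = 2310.
Probability = 2310/20349 = 110/969.

110/969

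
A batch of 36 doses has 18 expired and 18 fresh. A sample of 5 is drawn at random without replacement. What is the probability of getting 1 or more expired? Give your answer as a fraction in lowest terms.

43/44

Total selections: C(36,5) = 376992.
The complement is all 5 are fresh: C(18,5) = 8568.
Probability = 1 − 8568/376992 = 368424/376992 = 43/44.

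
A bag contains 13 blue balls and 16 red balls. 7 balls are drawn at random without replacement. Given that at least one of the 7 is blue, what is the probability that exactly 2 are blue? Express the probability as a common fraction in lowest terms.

Work in counts. Selections with at least one blue: C(29,7) − C(16,7) = 1560780 − 11440 = 1549340.
Of those, selections where exactly 2 are blue: C(13,2)·C(16,5) = 78·4368 = 340704.
Conditional probability = 340704/1549340 = 6552/29795.

6552/29795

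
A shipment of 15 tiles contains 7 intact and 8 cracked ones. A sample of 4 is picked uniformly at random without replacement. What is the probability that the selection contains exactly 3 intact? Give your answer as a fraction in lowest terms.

There are C(15,4) = 1365 ways to choose 4 from 15.
Selections with exactly 3 intact: choose 3 of the 7 intact and 1 of the 8 cracked, C(7,3)·C(8,1) = 35·8 = 280.
Probability = 280/1365 = 8/39.

8/39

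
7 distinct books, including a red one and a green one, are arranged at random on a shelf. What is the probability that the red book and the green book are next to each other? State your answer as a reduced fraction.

There are 7! = 5040 arrangements.
Treat the red book and the green book as a block: 6! arrangements of the blocks × 2 orders within the block = 2·720 = 1440.
Probability = 1440/5040 = 2/7.

2/7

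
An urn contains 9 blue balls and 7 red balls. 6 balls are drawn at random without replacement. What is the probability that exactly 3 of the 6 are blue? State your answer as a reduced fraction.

105/286

The sample space is all 6-subsets of the 16: C(16,6) = 8008.
Selections with exactly 3 blue: choose 3 of the 9 blue and 3 of the 7 red, C(9,3)·C(7,3) = 84·35 = 2940.
Probability = 2940/8008 = 105/286.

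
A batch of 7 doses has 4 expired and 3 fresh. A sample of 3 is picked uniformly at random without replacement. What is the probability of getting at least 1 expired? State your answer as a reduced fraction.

34/35

Total selections: C(7,3) = 35.
The complement is all 3 are fresh: C(3,3) = 1.
Probability = 1 − 1/35 = 34/35.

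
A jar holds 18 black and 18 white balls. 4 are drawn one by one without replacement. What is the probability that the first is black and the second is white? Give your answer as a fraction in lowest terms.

9/35

Multiply the conditional probabilities at each draw: 18/36 · 18/35 = 324/1260 = 9/35.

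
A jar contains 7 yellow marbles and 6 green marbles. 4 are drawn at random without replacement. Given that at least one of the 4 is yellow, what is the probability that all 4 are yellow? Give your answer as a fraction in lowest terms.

1/20

Work in counts. Selections with at least one yellow: C(13,4) − C(6,4) = 715 − 15 = 700.
Of those, selections where all 4 are yellow: C(7,4) = 35.
Conditional probability = 35/700 = 1/20.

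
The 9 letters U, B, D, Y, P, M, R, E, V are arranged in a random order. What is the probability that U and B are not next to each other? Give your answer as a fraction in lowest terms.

There are 9! = 362880 arrangements.
Arrangements with U and B adjacent: 2·8! = 80640.
So not adjacent: 362880 − 80640 = 282240, probability 282240/362880 = 7/9.

7/9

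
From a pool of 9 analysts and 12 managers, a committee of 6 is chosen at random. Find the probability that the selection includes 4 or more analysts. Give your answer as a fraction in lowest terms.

59/323

Total selections: C(21,6) = 54264.
Favorable selections (4 or more analysts): C(9,4)·C(12,2) + C(9,5)·C(12,1) + C(9,6)·C(12,0) = 8316 + 1512 + 84 = 9912.
Probability = 9912/54264 = 59/323.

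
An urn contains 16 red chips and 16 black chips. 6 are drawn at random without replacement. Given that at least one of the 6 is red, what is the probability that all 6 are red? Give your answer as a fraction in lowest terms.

Work in counts. Selections with at least one red: C(32,6) − C(16,6) = 906192 − 8008 = 898184.
Of those, selections where all 6 are red: C(16,6) = 8008.
Conditional probability = 8008/898184 = 143/16039.

143/16039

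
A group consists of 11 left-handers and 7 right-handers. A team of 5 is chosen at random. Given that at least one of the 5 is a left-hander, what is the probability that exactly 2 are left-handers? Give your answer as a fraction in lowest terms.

Work in counts. Selections with at least one left-hander: C(18,5) − C(7,5) = 8568 − 21 = 8547.
Of those, selections where exactly 2 are left-handers: C(11,2)·C(7,3) = 55·35 = 1925.
Conditional probability = 1925/8547 = 25/111.

25/111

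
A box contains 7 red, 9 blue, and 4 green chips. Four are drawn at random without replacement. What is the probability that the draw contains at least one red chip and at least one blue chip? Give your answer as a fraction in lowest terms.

1267/1615

There are C(20,4) = 4845 possible draws.
By inclusion-exclusion on the complements, draws missing all red or all blue: C(13,4) + C(11,4) − C(4,4) = 715 + 330 − 1 = 1044.
So draws with at least one of each: 4845 − 1044 = 3801, probability 3801/4845 = 1267/1615.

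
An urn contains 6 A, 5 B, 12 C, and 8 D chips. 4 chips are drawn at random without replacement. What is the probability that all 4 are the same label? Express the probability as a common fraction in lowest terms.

There are C(31,4) = 31465 ways to draw 4 chips.
All same label: C(6,4) + C(5,4) + C(12,4) + C(8,4) = 15 + 5 + 495 + 70 = 585.
Probability = 585/31465 = 117/6293.

117/6293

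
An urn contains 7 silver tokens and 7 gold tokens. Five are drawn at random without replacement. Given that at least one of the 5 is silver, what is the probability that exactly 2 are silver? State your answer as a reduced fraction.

105/283

Work in counts. Selections with at least one silver: C(14,5) − C(7,5) = 2002 − 21 = 1981.
Of those, selections where exactly 2 are silver: C(7,2)·C(7,3) = 21·35 = 735.
Conditional probability = 735/1981 = 105/283.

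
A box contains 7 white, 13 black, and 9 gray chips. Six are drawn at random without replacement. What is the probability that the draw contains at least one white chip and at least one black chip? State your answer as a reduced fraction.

4313/5220

There are C(29,6) = 475020 possible draws.
By inclusion-exclusion on the complements, draws missing all white or all black: C(22,6) + C(16,6) − C(9,6) = 74613 + 8008 − 84 = 82537.
So draws with at least one of each: 475020 − 82537 = 392483, probability 392483/475020 = 4313/5220.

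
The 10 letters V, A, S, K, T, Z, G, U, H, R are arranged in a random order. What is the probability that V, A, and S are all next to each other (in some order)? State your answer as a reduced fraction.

There are 10! = 3628800 arrangements.
Treat the three as one block: 8! placements × 3! orders within the block = 40320·6 = 241920.
Probability = 241920/3628800 = 1/15.

1/15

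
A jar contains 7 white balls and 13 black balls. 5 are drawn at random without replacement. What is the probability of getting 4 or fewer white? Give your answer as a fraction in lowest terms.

Total selections: C(20,5) = 15504.
The complement is exactly 5 white: C(7,5)·C(13,0) = 21.
Probability = 1 − 21/15504 = 15483/15504 = 5161/5168.

5161/5168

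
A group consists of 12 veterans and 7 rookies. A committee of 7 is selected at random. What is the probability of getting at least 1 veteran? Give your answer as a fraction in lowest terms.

Total selections: C(19,7) = 50388.
The complement is all 7 are rookies: C(7,7) = 1.
Probability = 1 − 1/50388 = 50387/50388.

50387/50388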